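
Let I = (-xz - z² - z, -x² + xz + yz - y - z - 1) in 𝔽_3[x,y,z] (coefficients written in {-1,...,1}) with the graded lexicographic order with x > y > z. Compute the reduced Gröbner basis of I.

This is the nonlinear analogue of row-reducing a linear system.

f_1 = -xz - z² - z, LT = xz.
f_2 = -x² + xz + yz - y - z - 1, LT = x².

S(f_1,f_2): lcm = x²z. S = -xz² + yz² + xz - yz - z² - z.
  leading term xz²: subtract (z)·f_1 from -xz² + yz² + xz - yz - z² - z → yz² + z³ + xz - yz - z
  leading term yz²: no divisor's leading term divides it; move yz² to the remainder.
  leading term z³: no divisor's leading term divides it; move z³ to the remainder.
  leading term xz: subtract (-1)·f_1 from xz - yz - z → -yz - z² + z
  leading term yz: no divisor's leading term divides it; move -yz to the remainder.
  leading term z²: no divisor's leading term divides it; move -z² to the remainder.
  leading term z: no divisor's leading term divides it; move z to the remainder.
  remainder yz² + z³ - yz - z² + z ≠ 0; add g_3 = yz² + z³ - yz - z² + z to the basis.

The other S-polynomials (S(f_1,g_3), S(f_2,g_3)) all reduce to 0 modulo the current basis, so we have a Gröbner basis.

G = {yz² + z³ - yz - z² + z, x² - yz + z² + y - z + 1, xz + z² + z}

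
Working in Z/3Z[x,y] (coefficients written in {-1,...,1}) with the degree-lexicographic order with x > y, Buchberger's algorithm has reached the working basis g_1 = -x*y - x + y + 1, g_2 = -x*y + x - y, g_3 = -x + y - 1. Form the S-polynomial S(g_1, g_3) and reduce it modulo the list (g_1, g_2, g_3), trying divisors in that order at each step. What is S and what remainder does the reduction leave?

lcm(LM(g_1), LM(g_3)) = x*y.
S = (lcm/LT(g_1))·g_1 − (lcm/LT(g_3))·g_3 = y**2 + x + y - 1.
Reduce S modulo (g_1, g_2, g_3) in that order:
  leading term y**2: no divisor's leading term divides it; move y**2 to the remainder.
  leading term x: subtract (-1)·g_3 from x + y - 1 → -y + 1
  leading term y: no divisor's leading term divides it; move -y to the remainder.
  leading term 1: no divisor's leading term divides it; move 1 to the remainder.
The remainder y**2 - y + 1 is nonzero, so it would be added as the next basis element.

S(g_1, g_3) = y**2 + x + y - 1; remainder on division = y**2 - y + 1.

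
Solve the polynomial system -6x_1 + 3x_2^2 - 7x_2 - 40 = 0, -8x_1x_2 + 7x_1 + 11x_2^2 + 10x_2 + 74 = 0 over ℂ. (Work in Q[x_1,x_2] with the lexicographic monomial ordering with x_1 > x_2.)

Compute a lex Gröbner basis by Buchberger's algorithm.
f_1 = -6x_1 + 3x_2^2 - 7x_2 - 40, LT = x_1.
f_2 = -8x_1x_2 + 7x_1 + 11x_2^2 + 10x_2 + 74, LT = x_1x_2.

S(f_1,f_2): lcm = x_1x_2. S = 7/8x_1 - 1/2x_2^3 + 61/24x_2^2 + 95/12x_2 + 37/4.
  reduce S modulo (f_1, f_2):
  remainder -1/2x_2^3 + 143/48x_2^2 + 331/48x_2 + 41/12 ≠ 0; add h_3 = -1/2x_2^3 + 143/48x_2^2 + 331/48x_2 + 41/12 to the basis.

The other S-polynomials (S(f_1,h_3), S(f_2,h_3)) all reduce to 0 modulo the current basis, so we have a Gröbner basis.
Inter-reduce: drop elements whose leading term is divisible by another's, tail-reduce, and make monic.
Reduced Gröbner basis: {x_1 - 1/2x_2^2 + 7/6x_2 + 20/3, x_2^3 - 143/24x_2^2 - 331/24x_2 - 41/6}.

Since the basis is lex-ordered, x_2^3 - 143/24x_2^2 - 331/24x_2 - 41/6 is univariate in x_2. Its roots are {-1, 167/48 - sqrt(43633)/48, 167/48 + sqrt(43633)/48}. Back-substituting each root into the other basis elements fixes the other coordinates.
  x_2 = -1: the earlier basis element becomes x_1 + 5 = 0, giving x_1 = -5 — point (-5, -1).
  x_2 = 167/48 - sqrt(43633)/48: the earlier basis element becomes x_1 - 3683/768 + 37*sqrt(43633)/768 = 0, giving x_1 = 3683/768 - 37*sqrt(43633)/768 — point (3683/768 - 37*sqrt(43633)/768, 167/48 - sqrt(43633)/48).
  x_2 = 167/48 + sqrt(43633)/48: the earlier basis element becomes x_1 - 37*sqrt(43633)/768 - 3683/768 = 0, giving x_1 = 3683/768 + 37*sqrt(43633)/768 — point (3683/768 + 37*sqrt(43633)/768, 167/48 + sqrt(43633)/48).
A lex Gröbner basis triangularizes the system, enabling back-substitution.

{(-5, -1), (3683/768 - 37*sqrt(43633)/768, 167/48 - sqrt(43633)/48), (3683/768 + 37*sqrt(43633)/768, 167/48 + sqrt(43633)/48)}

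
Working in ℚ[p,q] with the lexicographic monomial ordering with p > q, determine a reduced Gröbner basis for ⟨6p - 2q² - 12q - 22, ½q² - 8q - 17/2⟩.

f_1 = 6p - 2q² - 12q - 22, LT = p.
f_2 = ½q² - 8q - 17/2, LT = q².

The S-polynomials (S(f_1,f_2)) all reduce to 0 modulo the current basis, so we have a Gröbner basis.

G = {p - 22/3q - 28/3, q² - 16q - 17}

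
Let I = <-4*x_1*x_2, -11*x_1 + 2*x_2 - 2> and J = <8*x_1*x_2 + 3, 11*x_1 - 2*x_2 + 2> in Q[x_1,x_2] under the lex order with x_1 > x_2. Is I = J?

No, the ideals differ.

For a fixed monomial order, each ideal has a unique reduced Gröbner basis; comparing bases decides equality.
Buchberger on the first generating set:
f_1 = -4*x_1*x_2, LT = x_1*x_2.
f_2 = -11*x_1 + 2*x_2 - 2, LT = x_1.

S(f_1,f_2): lcm = x_1*x_2. S = 2/11*x_2**2 - 2/11*x_2.
  reduce S modulo (f_1, f_2):
  remainder 2/11*x_2**2 - 2/11*x_2 ≠ 0; add g_3 = 2/11*x_2**2 - 2/11*x_2 to the basis.

The other S-polynomials (S(f_1,g_3), S(f_2,g_3)) all reduce to 0 modulo the current basis, so we have a Gröbner basis.
Inter-reduce: drop elements whose leading term is divisible by another's, tail-reduce, and make monic.
Reduced Gröbner basis: {x_1 - 2/11*x_2 + 2/11, x_2**2 - x_2}.

Buchberger on the second generating set:
h_1 = 8*x_1*x_2 + 3, LT = x_1*x_2.
h_2 = 11*x_1 - 2*x_2 + 2, LT = x_1.

S(h_1,h_2): lcm = x_1*x_2. S = 2/11*x_2**2 - 2/11*x_2 + 3/8.
  reduce S modulo (h_1, h_2):
  remainder 2/11*x_2**2 - 2/11*x_2 + 3/8 ≠ 0; add k_3 = 2/11*x_2**2 - 2/11*x_2 + 3/8 to the basis.

The other S-polynomials (S(h_1,k_3), S(h_2,k_3)) all reduce to 0 modulo the current basis, so we have a Gröbner basis.
Inter-reduce: drop elements whose leading term is divisible by another's, tail-reduce, and make monic.
Reduced Gröbner basis: {x_1 - 2/11*x_2 + 2/11, x_2**2 - x_2 + 33/16}.

These differ, so the ideals are not equal.
The choice of monomial ordering does not affect the verdict — as long as both bases are computed under the same ordering, their equality decides ideal equality.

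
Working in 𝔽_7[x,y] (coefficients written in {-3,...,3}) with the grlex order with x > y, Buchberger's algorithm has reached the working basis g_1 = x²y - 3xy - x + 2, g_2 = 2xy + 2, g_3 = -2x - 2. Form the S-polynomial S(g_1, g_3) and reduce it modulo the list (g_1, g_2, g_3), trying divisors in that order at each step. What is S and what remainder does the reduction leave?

S(g_1, g_3) = 3xy - x + 2; remainder on division = 0.

lcm(LM(g_1), LM(g_3)) = x²y.
S = (lcm/LT(g_1))·g_1 − (lcm/LT(g_3))·g_3 = 3xy - x + 2.
Reduce S modulo (g_1, g_2, g_3) in that order:
  leading term xy: subtract (-2)·g_2 from 3xy - x + 2 → -x - 1
  leading term x: subtract (-3)·g_3 from -x - 1 → 0
The remainder is 0, so this S-polynomial contributes no new basis element.
An S-polynomial is built so that the two leading terms cancel; whether anything survives reduction is exactly the Gröbner-basis criterion.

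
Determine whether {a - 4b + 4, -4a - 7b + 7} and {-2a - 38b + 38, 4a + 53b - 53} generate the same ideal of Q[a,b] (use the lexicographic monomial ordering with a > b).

Yes, the ideals are equal.

Since reduced Gröbner bases are canonical representatives of ideals under a given ordering, it suffices to compute and compare them.
Buchberger on the first generating set:
f_1 = a - 4b + 4, LT = a.
f_2 = -4a - 7b + 7, LT = a.

S(f_1,f_2): lcm = a. S = -\tfrac{23}{4}b + \tfrac{23}{4}.
  leading term b: no divisor's leading term divides it; move -\tfrac{23}{4}b to the remainder.
  leading term 1: no divisor's leading term divides it; move \tfrac{23}{4} to the remainder.
  remainder -\tfrac{23}{4}b + \tfrac{23}{4} ≠ 0; add g_3 = -\tfrac{23}{4}b + \tfrac{23}{4} to the basis.

The other S-polynomials (S(f_1,g_3), S(f_2,g_3)) all reduce to 0 modulo the current basis, so we have a Gröbner basis.
Inter-reduce: drop elements whose leading term is divisible by another's, tail-reduce, and make monic.
Reduced Gröbner basis: {a, b - 1}.

Buchberger on the second generating set:
h_1 = -2a - 38b + 38, LT = a.
h_2 = 4a + 53b - 53, LT = a.

S(h_1,h_2): lcm = a. S = \tfrac{23}{4}b - \tfrac{23}{4}.
  leading term b: no divisor's leading term divides it; move \tfrac{23}{4}b to the remainder.
  leading term 1: no divisor's leading term divides it; move -\tfrac{23}{4} to the remainder.
  remainder \tfrac{23}{4}b - \tfrac{23}{4} ≠ 0; add k_3 = \tfrac{23}{4}b - \tfrac{23}{4} to the basis.

The other S-polynomials (S(h_1,k_3), S(h_2,k_3)) all reduce to 0 modulo the current basis, so we have a Gröbner basis.
Inter-reduce: drop elements whose leading term is divisible by another's, tail-reduce, and make monic.
Reduced Gröbner basis: {a, b - 1}.

Same reduced basis, so the two generating sets span the same ideal.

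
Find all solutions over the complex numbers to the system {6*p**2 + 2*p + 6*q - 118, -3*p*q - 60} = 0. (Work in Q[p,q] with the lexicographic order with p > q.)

Compute a lex Gröbner basis by Buchberger's algorithm.
f_1 = 6*p**2 + 2*p + 6*q - 118, LT = p**2.
f_2 = -3*p*q - 60, LT = p*q.

S(f_1,f_2): lcm = p**2*q. S = 1/3*p*q - 20*p + q**2 - 59/3*q.
  leading term p*q: subtract (-1/9)·f_2 from 1/3*p*q - 20*p + q**2 - 59/3*q → -20*p + q**2 - 59/3*q - 20/3
  leading term p: no divisor's leading term divides it; move -20*p to the remainder.
  leading term q**2: no divisor's leading term divides it; move q**2 to the remainder.
  leading term q: no divisor's leading term divides it; move -59/3*q to the remainder.
  leading term 1: no divisor's leading term divides it; move -20/3 to the remainder.
  remainder -20*p + q**2 - 59/3*q - 20/3 ≠ 0; add h_3 = -20*p + q**2 - 59/3*q - 20/3 to the basis.

S(f_2,h_3): lcm = p*q. S = 1/20*q**3 - 59/60*q**2 - 1/3*q + 20.
  leading term q**3: no divisor's leading term divides it; move 1/20*q**3 to the remainder.
  leading term q**2: no divisor's leading term divides it; move -59/60*q**2 to the remainder.
  leading term q: no divisor's leading term divides it; move -1/3*q to the remainder.
  leading term 1: no divisor's leading term divides it; move 20 to the remainder.
  remainder 1/20*q**3 - 59/60*q**2 - 1/3*q + 20 ≠ 0; add h_4 = 1/20*q**3 - 59/60*q**2 - 1/3*q + 20 to the basis.

The other S-polynomials (S(f_1,h_3), S(f_1,h_4), S(f_2,h_4), S(h_3,h_4)) all reduce to 0 modulo the current basis, so we have a Gröbner basis.
Inter-reduce: drop elements whose leading term is divisible by another's, tail-reduce, and make monic.
Reduced Gröbner basis: {p - 1/20*q**2 + 59/60*q + 1/3, q**3 - 59/3*q**2 - 20/3*q + 400}.

The lex basis is triangular: the last element involves only q. Solving q**3 - 59/3*q**2 - 20/3*q + 400 = 0 gives q ∈ {5, 22/3 - 2*sqrt(301)/3, 22/3 + 2*sqrt(301)/3}; substituting each value into the earlier elements determines the remaining variables.
  q = 5: the earlier basis element becomes p + 4 = 0, giving p = -4 — point (-4, 5).
  q = 22/3 - 2*sqrt(301)/3: the earlier basis element becomes p - sqrt(301)/6 - 11/6 = 0, giving p = 11/6 + sqrt(301)/6 — point (11/6 + sqrt(301)/6, 22/3 - 2*sqrt(301)/3).
  q = 22/3 + 2*sqrt(301)/3: the earlier basis element becomes p - 11/6 + sqrt(301)/6 = 0, giving p = 11/6 - sqrt(301)/6 — point (11/6 - sqrt(301)/6, 22/3 + 2*sqrt(301)/3).
Substituting each solution back into the original system confirms all equations vanish.
This is the nonlinear analogue of row-reducing a linear system.

{(-4, 5), (11/6 + sqrt(301)/6, 22/3 - 2*sqrt(301)/3), (11/6 - sqrt(301)/6, 22/3 + 2*sqrt(301)/3)}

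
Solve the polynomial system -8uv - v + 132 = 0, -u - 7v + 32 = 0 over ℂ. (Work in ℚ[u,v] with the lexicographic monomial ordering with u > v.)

{(223/8, 33/56), (4, 4)}

Compute a lex Gröbner basis by Buchberger's algorithm.
f_1 = -8uv - v + 132, LT = uv.
f_2 = -u - 7v + 32, LT = u.

S(f_1,f_2): lcm = uv. S = -7v² + 257/8v - 33/2.
  leading term v²: no divisor's leading term divides it; move -7v² to the remainder.
  leading term v: no divisor's leading term divides it; move 257/8v to the remainder.
  leading term 1: no divisor's leading term divides it; move -33/2 to the remainder.
  remainder -7v² + 257/8v - 33/2 ≠ 0; add h_3 = -7v² + 257/8v - 33/2 to the basis.

S(f_1,h_3): lcm = uv². S = 257/56uv - 33/14u + ⅛v² - 33/2v.
  leading term uv: subtract (-257/448)·f_1 from 257/56uv - 33/14u + ⅛v² - 33/2v → -33/14u + ⅛v² - 7649/448v + 8481/112
  leading term u: subtract (33/14)·f_2 from -33/14u + ⅛v² - 7649/448v + 8481/112 → ⅛v² - 257/448v + 33/112
  leading term v²: subtract (-1/56)·h_3 from ⅛v² - 257/448v + 33/112 → 0
  remainder 0.

S(f_2,h_3): leading monomials are coprime, so the S-polynomial reduces to 0 (Buchberger's first criterion).
Every S-polynomial of the final basis reduces to 0, so we have a Gröbner basis.
Inter-reduce: drop elements whose leading term is divisible by another's, tail-reduce, and make monic.
Reduced Gröbner basis: {u + 7v - 32, v² - 257/56v + 33/14}.

A lex Gröbner basis eliminates variables successively. Here v² - 257/56v + 33/14 depends only on v, with roots {33/56, 4}; lifting each root through the earlier basis elements recovers the full solutions.
  v = 33/56: the earlier basis element becomes u - 223/8 = 0, giving u = 223/8 — point (223/8, 33/56).
  v = 4: the earlier basis element becomes u - 4 = 0, giving u = 4 — point (4, 4).
Substituting each solution back into the original system confirms all equations vanish.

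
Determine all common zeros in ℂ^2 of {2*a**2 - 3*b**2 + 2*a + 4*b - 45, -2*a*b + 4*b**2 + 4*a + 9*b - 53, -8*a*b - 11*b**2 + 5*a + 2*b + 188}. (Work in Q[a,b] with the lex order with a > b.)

Compute a lex Gröbner basis by Buchberger's algorithm.
f_1 = 2*a**2 + 2*a - 3*b**2 + 4*b - 45, LT = a**2.
f_2 = -2*a*b + 4*a + 4*b**2 + 9*b - 53, LT = a*b.
f_3 = -8*a*b + 5*a - 11*b**2 + 2*b + 188, LT = a*b.

S(f_1,f_2): lcm = a**2*b. S = 2*a**2 + 2*a*b**2 + 11/2*a*b - 53/2*a - 3/2*b**3 + 2*b**2 - 45/2*b.
  leading term a**2: subtract (1)·f_1 from 2*a**2 + 2*a*b**2 + 11/2*a*b - 53/2*a - 3/2*b**3 + 2*b**2 - 45/2*b → 2*a*b**2 + 11/2*a*b - 57/2*a - 3/2*b**3 + 5*b**2 - 53/2*b + 45
  leading term a*b**2: subtract (-b)·f_2 from 2*a*b**2 + 11/2*a*b - 57/2*a - 3/2*b**3 + 5*b**2 - 53/2*b + 45 → 19/2*a*b - 57/2*a + 5/2*b**3 + 14*b**2 - 159/2*b + 45
  leading term a*b: subtract (-19/4)·f_2 from 19/2*a*b - 57/2*a + 5/2*b**3 + 14*b**2 - 159/2*b + 45 → -19/2*a + 5/2*b**3 + 33*b**2 - 147/4*b - 827/4
  leading term a: no divisor's leading term divides it; move -19/2*a to the remainder.
  leading term b**3: no divisor's leading term divides it; move 5/2*b**3 to the remainder.
  leading term b**2: no divisor's leading term divides it; move 33*b**2 to the remainder.
  leading term b: no divisor's leading term divides it; move -147/4*b to the remainder.
  leading term 1: no divisor's leading term divides it; move -827/4 to the remainder.
  remainder -19/2*a + 5/2*b**3 + 33*b**2 - 147/4*b - 827/4 ≠ 0; add h_4 = -19/2*a + 5/2*b**3 + 33*b**2 - 147/4*b - 827/4 to the basis.

S(f_1,f_3): lcm = a**2*b. S = 5/8*a**2 - 11/8*a*b**2 + 5/4*a*b + 47/2*a - 3/2*b**3 + 2*b**2 - 45/2*b.
  leading term a**2: subtract (5/16)·f_1 from 5/8*a**2 - 11/8*a*b**2 + 5/4*a*b + 47/2*a - 3/2*b**3 + 2*b**2 - 45/2*b → -11/8*a*b**2 + 5/4*a*b + 183/8*a - 3/2*b**3 + 47/16*b**2 - 95/4*b + 225/16
  leading term a*b**2: subtract (11/16*b)·f_2 from -11/8*a*b**2 + 5/4*a*b + 183/8*a - 3/2*b**3 + 47/16*b**2 - 95/4*b + 225/16 → -3/2*a*b + 183/8*a - 17/4*b**3 - 13/4*b**2 + 203/16*b + 225/16
  leading term a*b: subtract (3/4)·f_2 from -3/2*a*b + 183/8*a - 17/4*b**3 - 13/4*b**2 + 203/16*b + 225/16 → 159/8*a - 17/4*b**3 - 25/4*b**2 + 95/16*b + 861/16
  leading term a: subtract (-159/76)·h_4 from 159/8*a - 17/4*b**3 - 25/4*b**2 + 95/16*b + 861/16 → 149/152*b**3 + 1193/19*b**2 - 1348/19*b - 57567/152
  leading term b**3: no divisor's leading term divides it; move 149/152*b**3 to the remainder.
  leading term b**2: no divisor's leading term divides it; move 1193/19*b**2 to the remainder.
  leading term b: no divisor's leading term divides it; move -1348/19*b to the remainder.
  leading term 1: no divisor's leading term divides it; move -57567/152 to the remainder.
  remainder 149/152*b**3 + 1193/19*b**2 - 1348/19*b - 57567/152 ≠ 0; add h_5 = 149/152*b**3 + 1193/19*b**2 - 1348/19*b - 57567/152 to the basis.

S(f_2,f_3): lcm = a*b. S = -11/8*a - 27/8*b**2 - 17/4*b + 50.
  leading term a: subtract (11/76)·h_4 from -11/8*a - 27/8*b**2 - 17/4*b + 50 → -55/152*b**3 - 1239/152*b**2 + 325/304*b + 24297/304
  leading term b**3: subtract (-55/149)·h_5 from -55/152*b**3 - 1239/152*b**2 + 325/304*b + 24297/304 → 17911/1192*b**2 - 59885/2384*b - 142743/2384
  leading term b**2: no divisor's leading term divides it; move 17911/1192*b**2 to the remainder.
  leading term b: no divisor's leading term divides it; move -59885/2384*b to the remainder.
  leading term 1: no divisor's leading term divides it; move -142743/2384 to the remainder.
  remainder 17911/1192*b**2 - 59885/2384*b - 142743/2384 ≠ 0; add h_6 = 17911/1192*b**2 - 59885/2384*b - 142743/2384 to the basis.

S(f_1,h_4): lcm = a**2. S = 5/19*a*b**3 + 66/19*a*b**2 - 147/38*a*b - 789/38*a - 3/2*b**2 + 2*b - 45/2.
  leading term a*b**3: subtract (-5/38*b**2)·f_2 from 5/19*a*b**3 + 66/19*a*b**2 - 147/38*a*b - 789/38*a - 3/2*b**2 + 2*b - 45/2 → 4*a*b**2 - 147/38*a*b - 789/38*a + 10/19*b**4 + 45/38*b**3 - 161/19*b**2 + 2*b - 45/2
  leading term a*b**2: subtract (-2*b)·f_2 from 4*a*b**2 - 147/38*a*b - 789/38*a + 10/19*b**4 + 45/38*b**3 - 161/19*b**2 + 2*b - 45/2 → 157/38*a*b - 789/38*a + 10/19*b**4 + 349/38*b**3 + 181/19*b**2 - 104*b - 45/2
  leading term a*b: subtract (-157/76)·f_2 from 157/38*a*b - 789/38*a + 10/19*b**4 + 349/38*b**3 + 181/19*b**2 - 104*b - 45/2 → -25/2*a + 10/19*b**4 + 349/38*b**3 + 338/19*b**2 - 6491/76*b - 10031/76
  leading term a: subtract (25/19)·h_4 from -25/2*a + 10/19*b**4 + 349/38*b**3 + 338/19*b**2 - 6491/76*b - 10031/76 → 10/19*b**4 + 112/19*b**3 - 487/19*b**2 - 704/19*b + 2661/19
  leading term b**4: subtract (80/149*b)·h_5 from 10/19*b**4 + 112/19*b**3 - 487/19*b**2 - 704/19*b + 2661/19 → -78752/2831*b**3 + 35277/2831*b**2 + 470774/2831*b + 2661/19
  leading term b**3: subtract (-630016/22201)·h_5 from -78752/2831*b**3 + 35277/2831*b**2 + 470774/2831*b + 2661/19 → 39835019/22201*b**2 - 41006118/22201*b - 235496817/22201
  leading term b**2: subtract (318680152/2668739)·h_6 from 39835019/22201*b**2 - 41006118/22201*b - 235496817/22201 → 6151670831/5337478*b - 18455012493/5337478
  leading term b: no divisor's leading term divides it; move 6151670831/5337478*b to the remainder.
  leading term 1: no divisor's leading term divides it; move -18455012493/5337478 to the remainder.
  remainder 6151670831/5337478*b - 18455012493/5337478 ≠ 0; add h_7 = 6151670831/5337478*b - 18455012493/5337478 to the basis.

The other S-polynomials (S(f_2,h_4), S(f_3,h_4), S(f_1,h_5), S(f_2,h_5), S(f_3,h_5), S(h_4,h_5), S(f_1,h_6), S(f_2,h_6), S(f_3,h_6), S(h_4,h_6), S(h_5,h_6), S(f_1,h_7), S(f_2,h_7), S(f_3,h_7), S(h_4,h_7), S(h_5,h_7), S(h_6,h_7)) all reduce to 0 modulo the current basis, so we have a Gröbner basis.
Inter-reduce: drop elements whose leading term is divisible by another's, tail-reduce, and make monic.
Reduced Gröbner basis: {a - 5, b - 3}.

The lex basis is triangular: the last element involves only b. Solving b - 3 = 0 gives b ∈ {3}; substituting each value into the earlier elements determines the remaining variables.
  b = 3: the earlier basis element becomes a - 5 = 0, giving a = 5 — point (5, 3).
Each listed point satisfies every original equation (direct substitution).

{(5, 3)}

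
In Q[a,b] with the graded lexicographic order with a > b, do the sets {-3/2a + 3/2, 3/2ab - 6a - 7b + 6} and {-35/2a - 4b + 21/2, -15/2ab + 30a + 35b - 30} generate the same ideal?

Since reduced Gröbner bases are canonical representatives of ideals under a given ordering, it suffices to compute and compare them.
Buchberger on the first generating set:
f_1 = -3/2a + 3/2, LT = a.
f_2 = 3/2ab - 6a - 7b + 6, LT = ab.

S(f_1,f_2): lcm = ab. S = 4a + 11/3b - 4.
  reduce S modulo (f_1, f_2):
  remainder 11/3b ≠ 0; add g_3 = 11/3b to the basis.

The other S-polynomials (S(f_1,g_3), S(f_2,g_3)) all reduce to 0 modulo the current basis, so we have a Gröbner basis.
Inter-reduce: drop elements whose leading term is divisible by another's, tail-reduce, and make monic.
Reduced Gröbner basis: {a - 1, b}.

Buchberger on the second generating set:
h_1 = -35/2a - 4b + 21/2, LT = a.
h_2 = -15/2ab + 30a + 35b - 30, LT = ab.

S(h_1,h_2): lcm = ab. S = 8/35b^2 + 4a + 61/15b - 4.
  reduce S modulo (h_1, h_2):
  remainder 8/35b^2 + 331/105b - 8/5 ≠ 0; add k_3 = 8/35b^2 + 331/105b - 8/5 to the basis.

The other S-polynomials (S(h_1,k_3), S(h_2,k_3)) all reduce to 0 modulo the current basis, so we have a Gröbner basis.
Inter-reduce: drop elements whose leading term is divisible by another's, tail-reduce, and make monic.
Reduced Gröbner basis: {b^2 + 331/24b - 7, a + 8/35b - 3/5}.

The bases are distinct; the ideals are different.
The choice of monomial ordering does not affect the verdict — as long as both bases are computed under the same ordering, their equality decides ideal equality.

No, the ideals differ.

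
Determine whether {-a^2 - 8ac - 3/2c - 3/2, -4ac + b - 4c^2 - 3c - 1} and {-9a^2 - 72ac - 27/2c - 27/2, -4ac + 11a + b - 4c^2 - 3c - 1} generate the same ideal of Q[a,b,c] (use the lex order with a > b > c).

Equality of ideals is decidable: compute both reduced Gröbner bases (unique for the ordering) and check whether they agree.
Buchberger on the first generating set:
f_1 = -a^2 - 8ac - 3/2c - 3/2, LT = a^2.
f_2 = -4ac + b - 4c^2 - 3c - 1, LT = ac.

S(f_1,f_2): lcm = a^2c. S = 1/4ab + 7ac^2 - 3/4ac - 1/4a + 3/2c^2 + 3/2c.
  reduce S modulo (f_1, f_2):
  remainder 1/4ab - 1/4a + 7/4bc - 3/16b - 7c^3 - 3c^2 + 5/16c + 3/16 ≠ 0; add g_3 = 1/4ab - 1/4a + 7/4bc - 3/16b - 7c^3 - 3c^2 + 5/16c + 3/16 to the basis.

S(f_1,g_3): lcm = a^2b. S = a^2 + abc + 3/4ab + 28ac^3 + 12ac^2 - 5/4ac - 3/4a + 3/2bc + 3/2b.
  reduce S modulo (f_1, f_2, g_3):
  remainder 1/4b^2 + 6bc^2 - 3/2bc - 1/2b - 28c^4 - 12c^3 + 9/4c^2 + 3/2c + 1/4 ≠ 0; add g_4 = 1/4b^2 + 6bc^2 - 3/2bc - 1/2b - 28c^4 - 12c^3 + 9/4c^2 + 3/2c + 1/4 to the basis.

The other S-polynomials (S(f_2,g_3), S(f_1,g_4), S(f_2,g_4), S(g_3,g_4)) all reduce to 0 modulo the current basis, so we have a Gröbner basis.
Inter-reduce: drop elements whose leading term is divisible by another's, tail-reduce, and make monic.
Reduced Gröbner basis: {a^2 + 2b - 8c^2 - 9/2c - 1/2, ab - a + 7bc - 3/4b - 28c^3 - 12c^2 + 5/4c + 3/4, ac - 1/4b + c^2 + 3/4c + 1/4, b^2 + 24bc^2 - 6bc - 2b - 112c^4 - 48c^3 + 9c^2 + 6c + 1}.

Buchberger on the second generating set:
h_1 = -9a^2 - 72ac - 27/2c - 27/2, LT = a^2.
h_2 = -4ac + 11a + b - 4c^2 - 3c - 1, LT = ac.

S(h_1,h_2): lcm = a^2c. S = 11/4a^2 + 1/4ab + 7ac^2 - 3/4ac - 1/4a + 3/2c^2 + 3/2c.
  reduce S modulo (h_1, h_2):
  remainder 1/4ab - 79/8a + 7/4bc - 7/8b - 7c^3 - 1/4c^2 - 7/4c - 13/4 ≠ 0; add k_3 = 1/4ab - 79/8a + 7/4bc - 7/8b - 7c^3 - 1/4c^2 - 7/4c - 13/4 to the basis.

S(h_1,k_3): lcm = a^2b. S = 79/2a^2 + abc + 7/2ab + 28ac^3 + ac^2 + 7ac + 13a + 3/2bc + 3/2b.
  reduce S modulo (h_1, h_2, k_3):
  remainder 1/4b^2 + 6bc^2 - 47/2bc - 1/2b - 28c^4 + 76c^3 + 141/4c^2 + 287/8c + 365/8 ≠ 0; add k_4 = 1/4b^2 + 6bc^2 - 47/2bc - 1/2b - 28c^4 + 76c^3 + 141/4c^2 + 287/8c + 365/8 to the basis.

The other S-polynomials (S(h_2,k_3), S(h_1,k_4), S(h_2,k_4), S(k_3,k_4)) all reduce to 0 modulo the current basis, so we have a Gröbner basis.
Inter-reduce: drop elements whose leading term is divisible by another's, tail-reduce, and make monic.
Reduced Gröbner basis: {a^2 + 22a + 2b - 8c^2 - 9/2c - 1/2, ab - 79/2a + 7bc - 7/2b - 28c^3 - c^2 - 7c - 13, ac - 11/4a - 1/4b + c^2 + 3/4c + 1/4, b^2 + 24bc^2 - 94bc - 2b - 112c^4 + 304c^3 + 141c^2 + 287/2c + 365/2}.

These differ, so the ideals are not equal.

No, the ideals differ.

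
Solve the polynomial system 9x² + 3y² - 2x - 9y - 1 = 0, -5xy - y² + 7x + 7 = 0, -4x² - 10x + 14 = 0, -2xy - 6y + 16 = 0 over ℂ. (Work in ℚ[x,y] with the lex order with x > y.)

{(1, 2)}

Compute a lex Gröbner basis by Buchberger's algorithm.
f_1 = 9x² - 2x + 3y² - 9y - 1, LT = x².
f_2 = -5xy + 7x - y² + 7, LT = xy.
f_3 = -4x² - 10x + 14, LT = x².
f_4 = -2xy - 6y + 16, LT = xy.

S(f_1,f_2): lcm = x²y. S = 7/5x² - ⅕xy² - 2/9xy + 7/5x + ⅓y³ - y² - 1/9y.
  leading term x²: subtract (7/45)·f_1 from 7/5x² - ⅕xy² - 2/9xy + 7/5x + ⅓y³ - y² - 1/9y → -⅕xy² - 2/9xy + 77/45x + ⅓y³ - 22/15y² + 58/45y + 7/45
  leading term xy²: subtract (1/25y)·f_2 from -⅕xy² - 2/9xy + 77/45x + ⅓y³ - 22/15y² + 58/45y + 7/45 → -113/225xy + 77/45x + 28/75y³ - 22/15y² + 227/225y + 7/45
  leading term xy: subtract (113/1125)·f_2 from -113/225xy + 77/45x + 28/75y³ - 22/15y² + 227/225y + 7/45 → 126/125x + 28/75y³ - 1537/1125y² + 227/225y - 616/1125
  leading term x: no divisor's leading term divides it; move 126/125x to the remainder.
  leading term y³: no divisor's leading term divides it; move 28/75y³ to the remainder.
  leading term y²: no divisor's leading term divides it; move -1537/1125y² to the remainder.
  leading term y: no divisor's leading term divides it; move 227/225y to the remainder.
  leading term 1: no divisor's leading term divides it; move -616/1125 to the remainder.
  remainder 126/125x + 28/75y³ - 1537/1125y² + 227/225y - 616/1125 ≠ 0; add h_5 = 126/125x + 28/75y³ - 1537/1125y² + 227/225y - 616/1125 to the basis.

S(f_1,f_3): lcm = x². S = -49/18x + ⅓y² - y + 61/18.
  leading term x: subtract (-875/324)·h_5 from -49/18x + ⅓y² - y + 61/18 → 245/243y³ - 9787/2916y² + 5029/2916y + 2785/1458
  leading term y³: no divisor's leading term divides it; move 245/243y³ to the remainder.
  leading term y²: no divisor's leading term divides it; move -9787/2916y² to the remainder.
  leading term y: no divisor's leading term divides it; move 5029/2916y to the remainder.
  leading term 1: no divisor's leading term divides it; move 2785/1458 to the remainder.
  remainder 245/243y³ - 9787/2916y² + 5029/2916y + 2785/1458 ≠ 0; add h_6 = 245/243y³ - 9787/2916y² + 5029/2916y + 2785/1458 to the basis.

S(f_1,f_4): lcm = x²y. S = -29/9xy + 8x + ⅓y³ - y² - 1/9y.
  leading term xy: subtract (29/45)·f_2 from -29/9xy + 8x + ⅓y³ - y² - 1/9y → 157/45x + ⅓y³ - 16/45y² - 1/9y - 203/45
  leading term x: subtract (3925/1134)·h_5 from 157/45x + ⅓y³ - 16/45y² - 1/9y - 203/45 → -233/243y³ + 44633/10206y² - 36773/10206y - 1907/729
  leading term y³: subtract (-233/245)·h_6 from -233/243y³ + 44633/10206y² - 36773/10206y - 1907/729 → 3473/2940y² - 5771/2940y - 235/294
  leading term y²: no divisor's leading term divides it; move 3473/2940y² to the remainder.
  leading term y: no divisor's leading term divides it; move -5771/2940y to the remainder.
  leading term 1: no divisor's leading term divides it; move -235/294 to the remainder.
  remainder 3473/2940y² - 5771/2940y - 235/294 ≠ 0; add h_7 = 3473/2940y² - 5771/2940y - 235/294 to the basis.

S(f_2,f_3): lcm = x²y. S = -7/5x² + ⅕xy² - 5/2xy - 7/5x + 7/2y.
  leading term x²: subtract (-7/45)·f_1 from -7/5x² + ⅕xy² - 5/2xy - 7/5x + 7/2y → ⅕xy² - 5/2xy - 77/45x + 7/15y² + 21/10y - 7/45
  leading term xy²: subtract (-1/25y)·f_2 from ⅕xy² - 5/2xy - 77/45x + 7/15y² + 21/10y - 7/45 → -111/50xy - 77/45x - 1/25y³ + 7/15y² + 119/50y - 7/45
  leading term xy: subtract (111/250)·f_2 from -111/50xy - 77/45x - 1/25y³ + 7/15y² + 119/50y - 7/45 → -10843/2250x - 1/25y³ + 683/750y² + 119/50y - 7343/2250
  leading term x: subtract (-1549/324)·h_5 from -10843/2250x - 1/25y³ + 683/750y² + 119/50y - 7343/2250 → 424/243y³ - 16391/2916y² + 21005/2916y - 8575/1458
  leading term y³: subtract (424/245)·h_6 from 424/243y³ - 16391/2916y² + 21005/2916y - 8575/1458 → 551/2940y² + 12403/2940y - 2701/294
  leading term y²: subtract (551/3473)·h_7 from 551/2940y² + 12403/2940y - 2701/294 → 110132/24311y - 220264/24311
  leading term y: no divisor's leading term divides it; move 110132/24311y to the remainder.
  leading term 1: no divisor's leading term divides it; move -220264/24311 to the remainder.
  remainder 110132/24311y - 220264/24311 ≠ 0; add h_8 = 110132/24311y - 220264/24311 to the basis.

The other S-polynomials (S(f_2,f_4), S(f_3,f_4), S(f_1,h_5), S(f_2,h_5), S(f_3,h_5), S(f_4,h_5), S(f_1,h_6), S(f_2,h_6), S(f_3,h_6), S(f_4,h_6), S(h_5,h_6), S(f_1,h_7), S(f_2,h_7), S(f_3,h_7), S(f_4,h_7), S(h_5,h_7), S(h_6,h_7), S(f_1,h_8), S(f_2,h_8), S(f_3,h_8), S(f_4,h_8), S(h_5,h_8), S(h_6,h_8), S(h_7,h_8)) all reduce to 0 modulo the current basis, so we have a Gröbner basis.
Inter-reduce: drop elements whose leading term is divisible by another's, tail-reduce, and make monic.
Reduced Gröbner basis: {x - 1, y - 2}.

The lex basis is triangular: the last element involves only y. Solving y - 2 = 0 gives y ∈ {2}; substituting each value into the earlier elements determines the remaining variables.
  y = 2: the earlier basis element becomes x - 1 = 0, giving x = 1 — point (1, 2).
Substituting each solution back into the original system confirms all equations vanish.
A lex Gröbner basis triangularizes the system, enabling back-substitution.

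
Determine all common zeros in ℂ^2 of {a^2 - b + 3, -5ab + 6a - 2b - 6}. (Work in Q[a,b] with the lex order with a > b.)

Compute a lex Gröbner basis by Buchberger's algorithm.
f_1 = a^2 - b + 3, LT = a^2.
f_2 = -5ab + 6a - 2b - 6, LT = ab.

S(f_1,f_2): lcm = a^2b. S = 6/5a^2 - 2/5ab - 6/5a - b^2 + 3b.
  leading term a^2: subtract (6/5)·f_1 from 6/5a^2 - 2/5ab - 6/5a - b^2 + 3b → -2/5ab - 6/5a - b^2 + 21/5b - 18/5
  leading term ab: subtract (2/25)·f_2 from -2/5ab - 6/5a - b^2 + 21/5b - 18/5 → -42/25a - b^2 + 109/25b - 78/25
  leading term a: no divisor's leading term divides it; move -42/25a to the remainder.
  leading term b^2: no divisor's leading term divides it; move -b^2 to the remainder.
  leading term b: no divisor's leading term divides it; move 109/25b to the remainder.
  leading term 1: no divisor's leading term divides it; move -78/25 to the remainder.
  remainder -42/25a - b^2 + 109/25b - 78/25 ≠ 0; add h_3 = -42/25a - b^2 + 109/25b - 78/25 to the basis.

S(f_2,h_3): lcm = ab. S = -6/5a - 25/42b^3 + 109/42b^2 - 51/35b + 6/5.
  leading term a: subtract (5/7)·h_3 from -6/5a - 25/42b^3 + 109/42b^2 - 51/35b + 6/5 → -25/42b^3 + 139/42b^2 - 32/7b + 24/7
  leading term b^3: no divisor's leading term divides it; move -25/42b^3 to the remainder.
  leading term b^2: no divisor's leading term divides it; move 139/42b^2 to the remainder.
  leading term b: no divisor's leading term divides it; move -32/7b to the remainder.
  leading term 1: no divisor's leading term divides it; move 24/7 to the remainder.
  remainder -25/42b^3 + 139/42b^2 - 32/7b + 24/7 ≠ 0; add h_4 = -25/42b^3 + 139/42b^2 - 32/7b + 24/7 to the basis.

The other S-polynomials (S(f_1,h_3), S(f_1,h_4), S(f_2,h_4), S(h_3,h_4)) all reduce to 0 modulo the current basis, so we have a Gröbner basis.
Inter-reduce: drop elements whose leading term is divisible by another's, tail-reduce, and make monic.
Reduced Gröbner basis: {a + 25/42b^2 - 109/42b + 13/7, b^3 - 139/25b^2 + 192/25b - 144/25}.

From the last basis element, b^3 - 139/25b^2 + 192/25b - 144/25 = 0, so b takes values in {4, 39/50 - 3*sqrt(231)*I/50, 39/50 + 3*sqrt(231)*I/50}. Each choice, substituted upward through the basis, yields the corresponding point(s) of the solution set.
  b = 4: the earlier basis element becomes a + 1 = 0, giving a = -1 — point (-1, 4).
  b = 39/50 - 3*sqrt(231)*I/50: the earlier basis element becomes a - 3/10 + sqrt(231)*I/10 = 0, giving a = 3/10 - sqrt(231)*I/10 — point (3/10 - sqrt(231)*I/10, 39/50 - 3*sqrt(231)*I/50).
  b = 39/50 + 3*sqrt(231)*I/50: the earlier basis element becomes a - 3/10 - sqrt(231)*I/10 = 0, giving a = 3/10 + sqrt(231)*I/10 — point (3/10 + sqrt(231)*I/10, 39/50 + 3*sqrt(231)*I/50).
Check: every point annihilates each of the original generators.

{(-1, 4), (3/10 - sqrt(231)*I/10, 39/50 - 3*sqrt(231)*I/50), (3/10 + sqrt(231)*I/10, 39/50 + 3*sqrt(231)*I/50)}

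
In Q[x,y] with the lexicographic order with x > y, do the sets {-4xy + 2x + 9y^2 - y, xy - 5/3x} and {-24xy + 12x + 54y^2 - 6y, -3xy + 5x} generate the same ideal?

For a fixed monomial order, each ideal has a unique reduced Gröbner basis; comparing bases decides equality.
Buchberger on the first generating set:
f_1 = -4xy + 2x + 9y^2 - y, LT = xy.
f_2 = xy - 5/3x, LT = xy.

S(f_1,f_2): lcm = xy. S = 7/6x - 9/4y^2 + 1/4y.
  leading term x: no divisor's leading term divides it; move 7/6x to the remainder.
  leading term y^2: no divisor's leading term divides it; move -9/4y^2 to the remainder.
  leading term y: no divisor's leading term divides it; move 1/4y to the remainder.
  remainder 7/6x - 9/4y^2 + 1/4y ≠ 0; add g_3 = 7/6x - 9/4y^2 + 1/4y to the basis.

S(f_1,g_3): lcm = xy. S = -1/2x + 27/14y^3 - 69/28y^2 + 1/4y.
  leading term x: subtract (-3/7)·g_3 from -1/2x + 27/14y^3 - 69/28y^2 + 1/4y → 27/14y^3 - 24/7y^2 + 5/14y
  leading term y^3: no divisor's leading term divides it; move 27/14y^3 to the remainder.
  leading term y^2: no divisor's leading term divides it; move -24/7y^2 to the remainder.
  leading term y: no divisor's leading term divides it; move 5/14y to the remainder.
  remainder 27/14y^3 - 24/7y^2 + 5/14y ≠ 0; add g_4 = 27/14y^3 - 24/7y^2 + 5/14y to the basis.

The other S-polynomials (S(f_2,g_3), S(f_1,g_4), S(f_2,g_4), S(g_3,g_4)) all reduce to 0 modulo the current basis, so we have a Gröbner basis.
Inter-reduce: drop elements whose leading term is divisible by another's, tail-reduce, and make monic.
Reduced Gröbner basis: {x - 27/14y^2 + 3/14y, y^3 - 16/9y^2 + 5/27y}.

Buchberger on the second generating set:
h_1 = -24xy + 12x + 54y^2 - 6y, LT = xy.
h_2 = -3xy + 5x, LT = xy.

S(h_1,h_2): lcm = xy. S = 7/6x - 9/4y^2 + 1/4y.
  leading term x: no divisor's leading term divides it; move 7/6x to the remainder.
  leading term y^2: no divisor's leading term divides it; move -9/4y^2 to the remainder.
  leading term y: no divisor's leading term divides it; move 1/4y to the remainder.
  remainder 7/6x - 9/4y^2 + 1/4y ≠ 0; add k_3 = 7/6x - 9/4y^2 + 1/4y to the basis.

S(h_1,k_3): lcm = xy. S = -1/2x + 27/14y^3 - 69/28y^2 + 1/4y.
  leading term x: subtract (-3/7)·k_3 from -1/2x + 27/14y^3 - 69/28y^2 + 1/4y → 27/14y^3 - 24/7y^2 + 5/14y
  leading term y^3: no divisor's leading term divides it; move 27/14y^3 to the remainder.
  leading term y^2: no divisor's leading term divides it; move -24/7y^2 to the remainder.
  leading term y: no divisor's leading term divides it; move 5/14y to the remainder.
  remainder 27/14y^3 - 24/7y^2 + 5/14y ≠ 0; add k_4 = 27/14y^3 - 24/7y^2 + 5/14y to the basis.

The other S-polynomials (S(h_2,k_3), S(h_1,k_4), S(h_2,k_4), S(k_3,k_4)) all reduce to 0 modulo the current basis, so we have a Gröbner basis.
Inter-reduce: drop elements whose leading term is divisible by another's, tail-reduce, and make monic.
Reduced Gröbner basis: {x - 27/14y^2 + 3/14y, y^3 - 16/9y^2 + 5/27y}.

These coincide, so the ideals are equal.

Yes, the ideals are equal.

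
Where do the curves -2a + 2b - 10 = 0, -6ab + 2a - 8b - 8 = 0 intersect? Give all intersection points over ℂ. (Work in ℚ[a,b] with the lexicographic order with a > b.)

Compute a lex Gröbner basis by Buchberger's algorithm.
f_1 = -2a + 2b - 10, LT = a.
f_2 = -6ab + 2a - 8b - 8, LT = ab.

S(f_1,f_2): lcm = ab. S = ⅓a - b² + 11/3b - 4/3.
  leading term a: subtract (-⅙)·f_1 from ⅓a - b² + 11/3b - 4/3 → -b² + 4b - 3
  leading term b²: no divisor's leading term divides it; move -b² to the remainder.
  leading term b: no divisor's leading term divides it; move 4b to the remainder.
  leading term 1: no divisor's leading term divides it; move -3 to the remainder.
  remainder -b² + 4b - 3 ≠ 0; add h_3 = -b² + 4b - 3 to the basis.

The other S-polynomials (S(f_1,h_3), S(f_2,h_3)) all reduce to 0 modulo the current basis, so we have a Gröbner basis.
Inter-reduce: drop elements whose leading term is divisible by another's, tail-reduce, and make monic.
Reduced Gröbner basis: {a - b + 5, b² - 4b + 3}.

Elimination: the polynomial b² - 4b + 3 lies in the elimination ideal for b, so b ∈ {1, 3}. For each such b, the remaining basis elements (now univariate) give the rest of the solution.
  b = 1: the earlier basis element becomes a + 4 = 0, giving a = -4 — point (-4, 1).
  b = 3: the earlier basis element becomes a + 2 = 0, giving a = -2 — point (-2, 3).
Each listed point satisfies every original equation (direct substitution).
A lex Gröbner basis triangularizes the system, enabling back-substitution.

{(-4, 1), (-2, 3)}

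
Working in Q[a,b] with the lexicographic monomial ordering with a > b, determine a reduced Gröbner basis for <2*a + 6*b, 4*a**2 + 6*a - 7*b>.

G = {a + 3*b, b**2 - 25/36*b}

This is the nonlinear analogue of row-reducing a linear system.

f_1 = 2*a + 6*b, LT = a.
f_2 = 4*a**2 + 6*a - 7*b, LT = a**2.

S(f_1,f_2): lcm = a**2. S = 3*a*b - 3/2*a + 7/4*b.
  leading term a*b: subtract (3/2*b)·f_1 from 3*a*b - 3/2*a + 7/4*b → -3/2*a - 9*b**2 + 7/4*b
  leading term a: subtract (-3/4)·f_1 from -3/2*a - 9*b**2 + 7/4*b → -9*b**2 + 25/4*b
  leading term b**2: no divisor's leading term divides it; move -9*b**2 to the remainder.
  leading term b: no divisor's leading term divides it; move 25/4*b to the remainder.
  remainder -9*b**2 + 25/4*b ≠ 0; add g_3 = -9*b**2 + 25/4*b to the basis.

S(f_1,g_3): leading monomials are coprime, so the S-polynomial reduces to 0 (Buchberger's first criterion).
S(f_2,g_3): leading monomials are coprime, so the S-polynomial reduces to 0 (Buchberger's first criterion).
Every S-polynomial of the final basis reduces to 0, so we have a Gröbner basis.
Inter-reduce: drop elements whose leading term is divisible by another's, tail-reduce, and make monic.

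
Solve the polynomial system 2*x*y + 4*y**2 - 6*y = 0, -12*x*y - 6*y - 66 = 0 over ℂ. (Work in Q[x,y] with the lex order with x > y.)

Compute a lex Gröbner basis by Buchberger's algorithm.
f_1 = 2*x*y + 4*y**2 - 6*y, LT = x*y.
f_2 = -12*x*y - 6*y - 66, LT = x*y.

S(f_1,f_2): lcm = x*y. S = 2*y**2 - 7/2*y - 11/2.
  reduce S modulo (f_1, f_2):
  remainder 2*y**2 - 7/2*y - 11/2 ≠ 0; add h_3 = 2*y**2 - 7/2*y - 11/2 to the basis.

S(f_1,h_3): lcm = x*y**2. S = 7/4*x*y + 11/4*x + 2*y**3 - 3*y**2.
  reduce S modulo (f_1, f_2, h_3):
  remainder 11/4*x + 11/2*y - 33/4 ≠ 0; add h_4 = 11/4*x + 11/2*y - 33/4 to the basis.

The other S-polynomials (S(f_2,h_3), S(f_1,h_4), S(f_2,h_4), S(h_3,h_4)) all reduce to 0 modulo the current basis, so we have a Gröbner basis.
Inter-reduce: drop elements whose leading term is divisible by another's, tail-reduce, and make monic.
Reduced Gröbner basis: {x + 2*y - 3, y**2 - 7/4*y - 11/4}.

Since the basis is lex-ordered, y**2 - 7/4*y - 11/4 is univariate in y. Its roots are {-1, 11/4}. Back-substituting each root into the other basis elements fixes the other coordinates.
  y = -1: the earlier basis element becomes x - 5 = 0, giving x = 5 — point (5, -1).
  y = 11/4: the earlier basis element becomes x + 5/2 = 0, giving x = -5/2 — point (-5/2, 11/4).

{(5, -1), (-5/2, 11/4)}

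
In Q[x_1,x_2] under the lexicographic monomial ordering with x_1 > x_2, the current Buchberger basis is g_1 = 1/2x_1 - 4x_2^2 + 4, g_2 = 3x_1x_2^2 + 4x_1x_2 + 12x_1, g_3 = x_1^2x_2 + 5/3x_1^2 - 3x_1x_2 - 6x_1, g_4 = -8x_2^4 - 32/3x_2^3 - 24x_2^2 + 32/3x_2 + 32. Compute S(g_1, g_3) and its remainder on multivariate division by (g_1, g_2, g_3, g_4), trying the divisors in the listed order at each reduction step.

S(g_1, g_3) = -5/3x_1^2 - 8x_1x_2^3 + 11x_1x_2 + 6x_1; remainder on division = 3352/9x_2^3 + 240x_2^2 - 3352/9x_2 - 240.

lcm(LM(g_1), LM(g_3)) = x_1^2x_2.
S = (lcm/LT(g_1))·g_1 − (lcm/LT(g_3))·g_3 = -5/3x_1^2 - 8x_1x_2^3 + 11x_1x_2 + 6x_1.
Reduce S modulo (g_1, g_2, g_3, g_4) in that order:
  leading term x_1^2: subtract (-10/3x_1)·g_1 from -5/3x_1^2 - 8x_1x_2^3 + 11x_1x_2 + 6x_1 → -8x_1x_2^3 - 40/3x_1x_2^2 + 11x_1x_2 + 58/3x_1
  leading term x_1x_2^3: subtract (-16x_2^3)·g_1 from -8x_1x_2^3 - 40/3x_1x_2^2 + 11x_1x_2 + 58/3x_1 → -40/3x_1x_2^2 + 11x_1x_2 + 58/3x_1 - 64x_2^5 + 64x_2^3
  leading term x_1x_2^2: subtract (-80/3x_2^2)·g_1 from -40/3x_1x_2^2 + 11x_1x_2 + 58/3x_1 - 64x_2^5 + 64x_2^3 → 11x_1x_2 + 58/3x_1 - 64x_2^5 - 320/3x_2^4 + 64x_2^3 + 320/3x_2^2
  leading term x_1x_2: subtract (22x_2)·g_1 from 11x_1x_2 + 58/3x_1 - 64x_2^5 - 320/3x_2^4 + 64x_2^3 + 320/3x_2^2 → 58/3x_1 - 64x_2^5 - 320/3x_2^4 + 152x_2^3 + 320/3x_2^2 - 88x_2
  leading term x_1: subtract (116/3)·g_1 from 58/3x_1 - 64x_2^5 - 320/3x_2^4 + 152x_2^3 + 320/3x_2^2 - 88x_2 → -64x_2^5 - 320/3x_2^4 + 152x_2^3 + 784/3x_2^2 - 88x_2 - 464/3
  leading term x_2^5: subtract (8x_2)·g_4 from -64x_2^5 - 320/3x_2^4 + 152x_2^3 + 784/3x_2^2 - 88x_2 - 464/3 → -64/3x_2^4 + 344x_2^3 + 176x_2^2 - 344x_2 - 464/3
  leading term x_2^4: subtract (8/3)·g_4 from -64/3x_2^4 + 344x_2^3 + 176x_2^2 - 344x_2 - 464/3 → 3352/9x_2^3 + 240x_2^2 - 3352/9x_2 - 240
  leading term x_2^3: no divisor's leading term divides it; move 3352/9x_2^3 to the remainder.
  leading term x_2^2: no divisor's leading term divides it; move 240x_2^2 to the remainder.
  leading term x_2: no divisor's leading term divides it; move -3352/9x_2 to the remainder.
  leading term 1: no divisor's leading term divides it; move -240 to the remainder.
The remainder 3352/9x_2^3 + 240x_2^2 - 3352/9x_2 - 240 is nonzero, so it would be added as the next basis element.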